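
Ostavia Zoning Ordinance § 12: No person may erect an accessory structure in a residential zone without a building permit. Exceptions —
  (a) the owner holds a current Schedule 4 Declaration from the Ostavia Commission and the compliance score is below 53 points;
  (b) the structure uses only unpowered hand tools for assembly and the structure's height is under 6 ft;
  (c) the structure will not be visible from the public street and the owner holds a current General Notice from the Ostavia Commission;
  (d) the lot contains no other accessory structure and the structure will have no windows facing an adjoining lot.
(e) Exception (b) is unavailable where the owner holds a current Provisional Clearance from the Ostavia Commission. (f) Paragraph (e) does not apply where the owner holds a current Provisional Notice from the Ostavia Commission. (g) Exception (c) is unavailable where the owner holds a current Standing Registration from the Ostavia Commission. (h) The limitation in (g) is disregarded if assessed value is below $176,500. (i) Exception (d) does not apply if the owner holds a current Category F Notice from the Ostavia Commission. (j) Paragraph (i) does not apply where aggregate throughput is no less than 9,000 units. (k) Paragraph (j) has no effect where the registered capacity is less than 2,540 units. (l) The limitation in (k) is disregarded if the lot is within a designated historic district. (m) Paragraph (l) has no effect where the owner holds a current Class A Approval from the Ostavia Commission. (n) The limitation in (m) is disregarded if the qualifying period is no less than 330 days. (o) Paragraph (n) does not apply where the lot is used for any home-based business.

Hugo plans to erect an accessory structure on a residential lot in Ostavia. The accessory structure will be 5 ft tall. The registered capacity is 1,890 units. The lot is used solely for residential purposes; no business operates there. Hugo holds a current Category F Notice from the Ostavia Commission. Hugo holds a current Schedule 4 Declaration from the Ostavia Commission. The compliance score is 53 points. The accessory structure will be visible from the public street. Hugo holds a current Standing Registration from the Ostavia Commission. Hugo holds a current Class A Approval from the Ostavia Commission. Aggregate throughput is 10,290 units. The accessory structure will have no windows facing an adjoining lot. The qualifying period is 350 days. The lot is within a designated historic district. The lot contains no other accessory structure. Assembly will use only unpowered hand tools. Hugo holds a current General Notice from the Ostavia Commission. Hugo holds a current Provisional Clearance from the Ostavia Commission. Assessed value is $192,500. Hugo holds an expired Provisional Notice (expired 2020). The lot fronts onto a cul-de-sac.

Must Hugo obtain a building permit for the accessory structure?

No — exception (d) applies; Hugo does not need a building permit.

Exception (a) fails — the compliance score is 53 points, not below 53 points.
Exception (b): assembly uses only hand tools; the structure's height is 5 ft, under the 6 ft limit — every condition holds. But applying paragraphs (e)–(f): (e) is triggered — a current Provisional Clearance is held. (f) is not engaged (the Provisional Notice is not current), so (e) stands. (b) is therefore removed.
Exception (c) fails — the structure will be visible from the street.
Exception (d): the lot has no other accessory structure; no windows face an adjoining lot — every condition holds. Considering the limiting provisions: (i) would limit (d) — a current Category F Notice is held — but (j) sets (i) aside: (j) operates against (i): aggregate throughput is 10,290 units, meeting the 9,000 units threshold. (k) would limit (j) — the registered capacity is 1,890 units, less than the 2,540 units limit — but (l) sets (k) aside: (l) operates against (k): the lot is in a historic district. (m) would limit (l) — a current Class A Approval is held — but (n) sets (m) aside: (n) operates against (m): the qualifying period is 350 days, meeting the 330 days threshold. (o) is not engaged (the lot is solely residential), so (n) stands. Exception (d) stands.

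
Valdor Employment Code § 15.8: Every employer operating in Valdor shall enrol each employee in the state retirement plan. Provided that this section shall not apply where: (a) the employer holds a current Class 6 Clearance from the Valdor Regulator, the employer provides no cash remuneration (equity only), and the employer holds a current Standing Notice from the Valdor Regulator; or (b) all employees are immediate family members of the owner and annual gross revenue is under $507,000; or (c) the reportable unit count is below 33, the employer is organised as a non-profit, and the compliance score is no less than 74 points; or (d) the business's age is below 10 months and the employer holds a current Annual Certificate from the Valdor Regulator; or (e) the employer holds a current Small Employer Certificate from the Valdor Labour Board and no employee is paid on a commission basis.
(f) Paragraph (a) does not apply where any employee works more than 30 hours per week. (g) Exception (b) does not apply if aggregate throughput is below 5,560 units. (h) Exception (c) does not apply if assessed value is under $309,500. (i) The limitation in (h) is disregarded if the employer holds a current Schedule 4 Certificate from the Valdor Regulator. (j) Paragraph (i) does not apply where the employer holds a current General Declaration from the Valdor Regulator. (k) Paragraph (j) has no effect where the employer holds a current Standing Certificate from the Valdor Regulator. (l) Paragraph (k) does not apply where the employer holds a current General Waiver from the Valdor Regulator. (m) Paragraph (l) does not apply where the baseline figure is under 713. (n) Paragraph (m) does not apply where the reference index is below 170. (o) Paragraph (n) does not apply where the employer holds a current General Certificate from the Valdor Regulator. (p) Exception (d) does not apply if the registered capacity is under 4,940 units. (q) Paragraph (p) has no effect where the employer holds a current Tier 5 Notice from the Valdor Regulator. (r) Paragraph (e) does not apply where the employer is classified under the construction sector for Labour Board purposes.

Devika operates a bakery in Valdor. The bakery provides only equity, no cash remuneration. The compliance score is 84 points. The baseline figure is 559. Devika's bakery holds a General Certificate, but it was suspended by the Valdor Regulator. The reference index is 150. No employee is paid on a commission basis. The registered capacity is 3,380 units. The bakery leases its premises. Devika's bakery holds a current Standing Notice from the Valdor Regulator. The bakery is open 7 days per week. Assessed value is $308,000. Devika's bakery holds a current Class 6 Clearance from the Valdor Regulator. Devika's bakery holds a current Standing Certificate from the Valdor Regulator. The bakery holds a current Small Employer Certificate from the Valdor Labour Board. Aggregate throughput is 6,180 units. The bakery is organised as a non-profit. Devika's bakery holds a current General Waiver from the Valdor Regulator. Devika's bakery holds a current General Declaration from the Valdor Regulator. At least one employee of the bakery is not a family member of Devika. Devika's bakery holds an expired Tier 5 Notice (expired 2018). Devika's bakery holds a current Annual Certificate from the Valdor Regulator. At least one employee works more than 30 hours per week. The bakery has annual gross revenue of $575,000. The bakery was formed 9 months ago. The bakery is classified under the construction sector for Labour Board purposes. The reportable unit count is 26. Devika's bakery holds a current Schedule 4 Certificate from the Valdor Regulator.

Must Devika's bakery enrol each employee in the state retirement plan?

Yes — Devika's bakery must enrol each employee in the state retirement plan.

Exception (a): a current Class 6 Clearance is held; remuneration is equity-only; a current Standing Notice is held — every condition holds. But applying paragraph (f): (f) operates — at least one employee exceeds 30 hours/week. (a) is therefore removed.
Exception (b) does not apply: at least one employee is not a family member.
Exception (c)'s conditions are all satisfied: the reportable unit count is 26, below the 33 limit; the employer is a non-profit; the compliance score is 84 points, meeting the 74 points threshold. But applying paragraphs (h)–(o): (h) operates against (c): assessed value is $308,000, under the $309,500 limit. (i) operates (a current Schedule 4 Certificate is held), but yields to (j): (j) operates against (i): a current General Declaration is held. (k) would limit (j) — a current Standing Certificate is held — but (l) sets (k) aside: (l) operates against (k): a current General Waiver is held. (m) would limit (l) — the baseline figure is 559, under the 713 limit — but (n) sets (m) aside: (n) is triggered — the reference index is 150, below the 170 limit. (o) is not triggered (the General Certificate is not current), so (n) stands. (c) is therefore removed.
Exception (d): the business's age is 9 months, below the 10 months limit; a current Annual Certificate is held — every condition holds. However, paragraphs (p)–(q) must be considered: (p) operates against (d): the registered capacity is 3,380 units, under the 4,940 units limit. (q) is inapplicable (there is no Tier 5 Notice in force), so (p) stands. Exception (d) does not apply.
Exception (e): a current Small Employer Certificate is held; no employee is paid on commission — every condition holds. However, paragraph (r) must be considered: (r) operates against (e): the bakery is classified under the construction sector. So (e) is unavailable.
None of the exceptions is available; § 15.8 applies in full.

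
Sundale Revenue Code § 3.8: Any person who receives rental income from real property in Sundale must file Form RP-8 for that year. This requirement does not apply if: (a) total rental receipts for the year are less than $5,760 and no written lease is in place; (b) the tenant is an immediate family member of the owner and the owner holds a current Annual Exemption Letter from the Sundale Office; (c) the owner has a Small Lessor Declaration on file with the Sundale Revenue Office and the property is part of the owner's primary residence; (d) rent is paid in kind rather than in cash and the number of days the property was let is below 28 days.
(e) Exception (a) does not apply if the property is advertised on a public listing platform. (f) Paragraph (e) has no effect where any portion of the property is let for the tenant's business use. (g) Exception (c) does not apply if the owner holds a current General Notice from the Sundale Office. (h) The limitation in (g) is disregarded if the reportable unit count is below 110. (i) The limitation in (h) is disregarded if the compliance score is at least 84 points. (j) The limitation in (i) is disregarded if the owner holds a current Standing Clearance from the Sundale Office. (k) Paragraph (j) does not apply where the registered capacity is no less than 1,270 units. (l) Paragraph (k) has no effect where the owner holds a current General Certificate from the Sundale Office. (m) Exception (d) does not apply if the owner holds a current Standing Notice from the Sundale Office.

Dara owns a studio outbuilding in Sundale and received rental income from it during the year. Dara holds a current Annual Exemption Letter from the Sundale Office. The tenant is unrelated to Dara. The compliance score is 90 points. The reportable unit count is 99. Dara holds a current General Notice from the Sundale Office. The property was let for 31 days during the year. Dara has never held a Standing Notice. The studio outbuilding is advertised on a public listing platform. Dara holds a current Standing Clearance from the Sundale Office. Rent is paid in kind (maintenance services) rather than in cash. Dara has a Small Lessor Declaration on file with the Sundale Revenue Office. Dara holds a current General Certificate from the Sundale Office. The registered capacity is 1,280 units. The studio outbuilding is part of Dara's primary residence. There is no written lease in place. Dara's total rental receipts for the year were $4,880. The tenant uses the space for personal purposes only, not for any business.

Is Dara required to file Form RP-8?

No — exception (c) applies; Dara is not required to file Form RP-8.

Exception (a)'s conditions are all satisfied: total rental receipts for the year are $4,880, less than the $5,760 limit; there is no written lease. However, paragraphs (e)–(f) must be considered: (e) operates — the property is publicly advertised. (f), which would lift (e), is not engaged — the space is used for personal purposes only. Exception (a) does not apply.
Exception (b) fails — the tenant is unrelated to the owner.
All of (c)'s requirements are met (a Small Lessor Declaration is on file; the studio outbuilding is part of the primary residence). Under paragraphs (g)–(l): (g) would limit (c) — a current General Notice is held — but (h) sets (g) aside: (h) is engaged — the reportable unit count is 99, below the 110 limit. (i) is engaged (the compliance score is 90 points, meeting the 84 points threshold), but yields to (j): (j) operates against (i): a current Standing Clearance is held. (k) would limit (j) — the registered capacity is 1,280 units, meeting the 1,270 units threshold — but (l) sets (k) aside: (l) applies — a current General Certificate is held. So (c) applies.
Exception (d) fails — the number of days the property was let is 31 days, not below 28 days.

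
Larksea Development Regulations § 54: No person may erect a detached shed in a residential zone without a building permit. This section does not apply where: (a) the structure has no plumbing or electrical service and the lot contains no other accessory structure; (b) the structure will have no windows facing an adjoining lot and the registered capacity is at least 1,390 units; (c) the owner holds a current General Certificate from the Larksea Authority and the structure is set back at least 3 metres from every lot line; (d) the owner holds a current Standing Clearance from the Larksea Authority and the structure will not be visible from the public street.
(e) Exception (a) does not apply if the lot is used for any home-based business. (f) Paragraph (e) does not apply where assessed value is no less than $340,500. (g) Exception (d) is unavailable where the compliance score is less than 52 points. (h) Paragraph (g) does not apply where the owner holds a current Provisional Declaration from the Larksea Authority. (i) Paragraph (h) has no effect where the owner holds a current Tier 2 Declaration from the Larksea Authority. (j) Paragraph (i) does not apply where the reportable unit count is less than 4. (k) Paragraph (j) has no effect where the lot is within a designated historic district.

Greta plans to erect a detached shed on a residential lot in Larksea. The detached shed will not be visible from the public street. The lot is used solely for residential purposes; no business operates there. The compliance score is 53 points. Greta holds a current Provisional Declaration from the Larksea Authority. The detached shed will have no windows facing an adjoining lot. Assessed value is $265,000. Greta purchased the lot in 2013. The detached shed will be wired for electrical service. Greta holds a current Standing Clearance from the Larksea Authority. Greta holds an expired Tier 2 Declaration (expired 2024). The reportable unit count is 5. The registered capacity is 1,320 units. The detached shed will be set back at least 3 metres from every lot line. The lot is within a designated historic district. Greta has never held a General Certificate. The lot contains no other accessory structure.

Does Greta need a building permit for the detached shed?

No — exception (d) applies; Greta does not need a building permit.

Exception (a) does not apply: electrical service is planned.
Exception (b) does not apply: the registered capacity is 1,320 units, short of 1,390 units.
Exception (c) fails — no current General Certificate is held.
All of (d)'s requirements are met (a current Standing Clearance is held; the structure will not be visible from the street). As to paragraphs (g)–(k): (g) is not engaged — the compliance score is 53 points, not less than 52 points. Exception (d) stands.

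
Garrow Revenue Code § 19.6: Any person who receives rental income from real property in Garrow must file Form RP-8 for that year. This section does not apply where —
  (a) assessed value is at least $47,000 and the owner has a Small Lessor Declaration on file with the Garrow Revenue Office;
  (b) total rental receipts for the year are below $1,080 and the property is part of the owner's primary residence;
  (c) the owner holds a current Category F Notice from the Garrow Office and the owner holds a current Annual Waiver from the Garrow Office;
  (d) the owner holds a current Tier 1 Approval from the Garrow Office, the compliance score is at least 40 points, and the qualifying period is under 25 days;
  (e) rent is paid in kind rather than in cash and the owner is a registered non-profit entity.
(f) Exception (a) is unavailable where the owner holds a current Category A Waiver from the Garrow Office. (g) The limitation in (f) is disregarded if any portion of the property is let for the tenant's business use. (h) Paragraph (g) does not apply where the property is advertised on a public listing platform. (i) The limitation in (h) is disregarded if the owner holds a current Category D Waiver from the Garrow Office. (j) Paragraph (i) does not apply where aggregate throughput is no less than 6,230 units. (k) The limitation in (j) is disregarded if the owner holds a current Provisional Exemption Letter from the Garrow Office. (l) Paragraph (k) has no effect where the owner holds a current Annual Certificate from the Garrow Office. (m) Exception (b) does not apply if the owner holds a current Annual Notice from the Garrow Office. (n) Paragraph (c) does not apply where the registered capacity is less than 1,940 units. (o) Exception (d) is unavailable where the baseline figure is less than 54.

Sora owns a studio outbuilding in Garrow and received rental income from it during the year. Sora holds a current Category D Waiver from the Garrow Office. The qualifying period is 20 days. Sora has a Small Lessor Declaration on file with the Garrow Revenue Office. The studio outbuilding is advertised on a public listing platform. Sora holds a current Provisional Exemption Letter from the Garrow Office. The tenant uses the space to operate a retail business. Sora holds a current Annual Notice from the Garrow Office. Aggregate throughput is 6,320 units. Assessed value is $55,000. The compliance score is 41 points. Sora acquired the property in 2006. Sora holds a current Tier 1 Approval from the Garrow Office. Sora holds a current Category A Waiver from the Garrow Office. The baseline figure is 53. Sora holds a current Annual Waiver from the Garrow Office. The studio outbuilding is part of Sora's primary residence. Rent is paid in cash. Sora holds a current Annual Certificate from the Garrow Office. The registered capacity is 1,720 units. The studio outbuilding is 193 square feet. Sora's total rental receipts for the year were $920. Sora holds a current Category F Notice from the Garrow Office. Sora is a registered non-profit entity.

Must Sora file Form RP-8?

Yes — Sora must file Form RP-8.

Exception (a): assessed value is $55,000, meeting the $47,000 threshold; a Small Lessor Declaration is on file — every condition holds. However, paragraphs (f)–(l) must be considered: (f) is triggered — a current Category A Waiver is held. (g) is engaged (the space is let for business use), but is displaced by (h): (h) operates against (g): the property is publicly advertised. (i) is engaged (a current Category D Waiver is held), but is set aside by (j): (j) operates against (i): aggregate throughput is 6,320 units, meeting the 6,230 units threshold. (k) applies (a current Provisional Exemption Letter is held), but is displaced by (l): (l) operates against (k): a current Annual Certificate is held. (a) is therefore removed.
All of (b)'s requirements are met (total rental receipts for the year are $920, below the $1,080 limit; the studio outbuilding is part of the primary residence). But: (m) operates against (b): a current Annual Notice is held. (b) is therefore removed.
Exception (c): a current Category F Notice is held; a current Annual Waiver is held — every condition holds. But: (n) is engaged — the registered capacity is 1,720 units, less than the 1,940 units limit. (c) is therefore removed.
Exception (d): a current Tier 1 Approval is held; the compliance score is 41 points, meeting the 40 points threshold; the qualifying period is 20 days, under the 25 days limit — every condition holds. However, paragraph (o) must be considered: (o) is engaged — the baseline figure is 53, less than the 54 limit. So (d) is unavailable.
Exception (e) requires that rent is paid in kind rather than in cash; but rent is paid in cash, so (e) is unavailable.
Every exception is unavailable, so the rule governs.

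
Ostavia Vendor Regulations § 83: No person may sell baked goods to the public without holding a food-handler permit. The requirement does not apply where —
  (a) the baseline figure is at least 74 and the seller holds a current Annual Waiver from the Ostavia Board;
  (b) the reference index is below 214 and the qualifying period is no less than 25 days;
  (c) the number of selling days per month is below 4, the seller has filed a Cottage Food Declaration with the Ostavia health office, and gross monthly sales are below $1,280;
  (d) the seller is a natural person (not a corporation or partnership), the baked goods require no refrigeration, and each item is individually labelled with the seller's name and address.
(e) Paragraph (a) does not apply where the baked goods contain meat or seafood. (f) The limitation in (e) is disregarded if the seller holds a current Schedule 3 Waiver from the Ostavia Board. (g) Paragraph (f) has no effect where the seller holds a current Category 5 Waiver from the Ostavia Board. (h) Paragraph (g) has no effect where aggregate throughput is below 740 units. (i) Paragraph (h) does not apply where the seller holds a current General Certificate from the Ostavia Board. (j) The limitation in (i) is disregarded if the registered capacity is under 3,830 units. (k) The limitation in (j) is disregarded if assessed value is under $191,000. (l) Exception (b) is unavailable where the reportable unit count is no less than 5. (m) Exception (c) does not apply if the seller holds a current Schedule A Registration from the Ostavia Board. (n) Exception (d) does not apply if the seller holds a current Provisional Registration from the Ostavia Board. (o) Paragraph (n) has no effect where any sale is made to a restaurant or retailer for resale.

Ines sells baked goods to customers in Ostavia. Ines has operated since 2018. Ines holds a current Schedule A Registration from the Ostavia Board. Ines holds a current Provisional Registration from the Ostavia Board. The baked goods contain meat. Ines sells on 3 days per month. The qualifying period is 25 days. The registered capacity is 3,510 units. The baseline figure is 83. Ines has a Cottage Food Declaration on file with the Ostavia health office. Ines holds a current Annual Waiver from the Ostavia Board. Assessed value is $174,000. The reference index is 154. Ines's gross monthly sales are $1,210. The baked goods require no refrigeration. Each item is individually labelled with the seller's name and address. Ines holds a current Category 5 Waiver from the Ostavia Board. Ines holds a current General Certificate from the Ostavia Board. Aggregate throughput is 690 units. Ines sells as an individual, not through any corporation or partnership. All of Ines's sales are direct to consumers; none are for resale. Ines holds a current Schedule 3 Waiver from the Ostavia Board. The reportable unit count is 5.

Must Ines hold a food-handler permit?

Yes — Ines must hold a food-handler permit.

All of (a)'s requirements are met (the baseline figure is 83, meeting the 74 threshold; a current Annual Waiver is held). But: (e) is triggered — the baked goods contain meat. (f) would limit (e) — a current Schedule 3 Waiver is held — but (g) sets (f) aside: (g) operates against (f): a current Category 5 Waiver is held. (h) would limit (g) — aggregate throughput is 690 units, below the 740 units limit — but (i) sets (h) aside: (i) is triggered — a current General Certificate is held. (j) is triggered (the registered capacity is 3,510 units, under the 3,830 units limit), but is overridden by (k): (k) operates against (j): assessed value is $174,000, under the $191,000 limit. So (a) is unavailable.
Exception (b): the reference index is 154, below the 214 limit; the qualifying period is 25 days, meeting the 25 days threshold — every condition holds. But: (l) operates against (b): the reportable unit count is 5, meeting the 5 threshold. So (b) is unavailable.
Exception (c) is satisfied on its face — the number of selling days per month is 3, below the 4 limit; a Cottage Food Declaration is on file; gross monthly sales are $1,210, below the $1,280 limit. But applying paragraph (m): (m) operates against (c): a current Schedule A Registration is held. (c) is therefore removed.
Exception (d): the seller is a natural person; the baked goods are shelf-stable; items are individually labelled — every condition holds. Turning to paragraphs (n)–(o): (n) operates — a current Provisional Registration is held. (o) does not operate here (no sales are for resale), so (n) stands. So (d) is unavailable.
None of the exceptions is available; § 83 applies in full.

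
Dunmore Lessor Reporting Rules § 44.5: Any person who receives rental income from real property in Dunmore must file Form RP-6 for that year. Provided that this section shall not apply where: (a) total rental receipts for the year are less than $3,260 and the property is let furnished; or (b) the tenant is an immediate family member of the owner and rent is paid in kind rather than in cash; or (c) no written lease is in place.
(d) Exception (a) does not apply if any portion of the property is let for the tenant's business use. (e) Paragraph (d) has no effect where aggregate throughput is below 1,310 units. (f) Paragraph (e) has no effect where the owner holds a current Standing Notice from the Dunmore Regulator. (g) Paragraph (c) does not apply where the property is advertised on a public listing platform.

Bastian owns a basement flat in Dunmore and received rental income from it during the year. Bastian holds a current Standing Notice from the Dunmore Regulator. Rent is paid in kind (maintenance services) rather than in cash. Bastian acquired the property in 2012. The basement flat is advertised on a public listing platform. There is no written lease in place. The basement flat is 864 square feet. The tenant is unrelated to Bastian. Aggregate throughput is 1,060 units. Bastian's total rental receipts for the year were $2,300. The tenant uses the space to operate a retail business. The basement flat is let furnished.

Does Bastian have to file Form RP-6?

All of (a)'s requirements are met (total rental receipts for the year are $2,300, less than the $3,260 limit; the property is let furnished). But: (d) operates — the space is let for business use. (e) is triggered (aggregate throughput is 1,060 units, below the 1,310 units limit), but is displaced by (f): (f) operates — a current Standing Notice is held. (a) is therefore removed.
Exception (b) does not apply: the tenant is unrelated to the owner.
Exception (c): there is no written lease — every condition holds. Turning to paragraph (g): (g) operates against (c): the property is publicly advertised. So (c) is unavailable.
No exception displaces § 44.5.

Yes — Bastian must file Form RP-6.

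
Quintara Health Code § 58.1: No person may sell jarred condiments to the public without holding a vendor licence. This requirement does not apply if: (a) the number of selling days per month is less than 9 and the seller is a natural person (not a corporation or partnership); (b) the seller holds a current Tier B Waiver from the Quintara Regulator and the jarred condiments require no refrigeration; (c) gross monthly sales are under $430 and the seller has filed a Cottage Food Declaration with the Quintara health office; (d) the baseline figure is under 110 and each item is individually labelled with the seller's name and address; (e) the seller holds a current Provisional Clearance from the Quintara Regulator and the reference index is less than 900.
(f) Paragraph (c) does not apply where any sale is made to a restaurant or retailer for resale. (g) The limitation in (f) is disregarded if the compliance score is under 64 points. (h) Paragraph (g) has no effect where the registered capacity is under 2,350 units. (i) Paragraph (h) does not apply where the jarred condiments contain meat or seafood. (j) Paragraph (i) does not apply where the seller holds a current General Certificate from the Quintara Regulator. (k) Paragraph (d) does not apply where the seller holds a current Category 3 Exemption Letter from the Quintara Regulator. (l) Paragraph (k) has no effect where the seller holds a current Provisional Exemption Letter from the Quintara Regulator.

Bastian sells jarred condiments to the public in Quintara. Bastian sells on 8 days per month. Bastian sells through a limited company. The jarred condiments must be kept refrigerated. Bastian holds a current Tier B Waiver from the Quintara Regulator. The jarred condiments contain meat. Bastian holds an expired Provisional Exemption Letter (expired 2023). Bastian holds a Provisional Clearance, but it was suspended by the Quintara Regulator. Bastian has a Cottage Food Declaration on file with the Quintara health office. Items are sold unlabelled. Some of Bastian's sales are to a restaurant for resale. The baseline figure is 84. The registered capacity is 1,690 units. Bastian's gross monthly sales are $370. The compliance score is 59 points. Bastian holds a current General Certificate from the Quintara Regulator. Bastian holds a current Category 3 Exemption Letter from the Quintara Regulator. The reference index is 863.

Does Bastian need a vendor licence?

Exception (a) requires that the seller is a natural person (not a corporation or partnership); but the seller operates through a limited company, so (a) is unavailable.
Exception (b) does not apply: the jarred condiments require refrigeration.
All of (c)'s requirements are met (gross monthly sales are $370, under the $430 limit; a Cottage Food Declaration is on file). However, paragraphs (f)–(j) must be considered: (f) operates against (c): some sales are to a restaurant for resale. (g) would limit (f) — the compliance score is 59 points, under the 64 points limit — but (h) sets (g) aside: (h) operates — the registered capacity is 1,690 units, under the 2,350 units limit. (i) would limit (h) — the jarred condiments contain meat — but (j) sets (i) aside: (j) applies — a current General Certificate is held. (c) is therefore removed.
Exception (d) fails — items are sold unlabelled.
Exception (e) fails — there is no Provisional Clearance in force.
No exception displaces § 58.1.

Yes — Bastian must hold a vendor licence.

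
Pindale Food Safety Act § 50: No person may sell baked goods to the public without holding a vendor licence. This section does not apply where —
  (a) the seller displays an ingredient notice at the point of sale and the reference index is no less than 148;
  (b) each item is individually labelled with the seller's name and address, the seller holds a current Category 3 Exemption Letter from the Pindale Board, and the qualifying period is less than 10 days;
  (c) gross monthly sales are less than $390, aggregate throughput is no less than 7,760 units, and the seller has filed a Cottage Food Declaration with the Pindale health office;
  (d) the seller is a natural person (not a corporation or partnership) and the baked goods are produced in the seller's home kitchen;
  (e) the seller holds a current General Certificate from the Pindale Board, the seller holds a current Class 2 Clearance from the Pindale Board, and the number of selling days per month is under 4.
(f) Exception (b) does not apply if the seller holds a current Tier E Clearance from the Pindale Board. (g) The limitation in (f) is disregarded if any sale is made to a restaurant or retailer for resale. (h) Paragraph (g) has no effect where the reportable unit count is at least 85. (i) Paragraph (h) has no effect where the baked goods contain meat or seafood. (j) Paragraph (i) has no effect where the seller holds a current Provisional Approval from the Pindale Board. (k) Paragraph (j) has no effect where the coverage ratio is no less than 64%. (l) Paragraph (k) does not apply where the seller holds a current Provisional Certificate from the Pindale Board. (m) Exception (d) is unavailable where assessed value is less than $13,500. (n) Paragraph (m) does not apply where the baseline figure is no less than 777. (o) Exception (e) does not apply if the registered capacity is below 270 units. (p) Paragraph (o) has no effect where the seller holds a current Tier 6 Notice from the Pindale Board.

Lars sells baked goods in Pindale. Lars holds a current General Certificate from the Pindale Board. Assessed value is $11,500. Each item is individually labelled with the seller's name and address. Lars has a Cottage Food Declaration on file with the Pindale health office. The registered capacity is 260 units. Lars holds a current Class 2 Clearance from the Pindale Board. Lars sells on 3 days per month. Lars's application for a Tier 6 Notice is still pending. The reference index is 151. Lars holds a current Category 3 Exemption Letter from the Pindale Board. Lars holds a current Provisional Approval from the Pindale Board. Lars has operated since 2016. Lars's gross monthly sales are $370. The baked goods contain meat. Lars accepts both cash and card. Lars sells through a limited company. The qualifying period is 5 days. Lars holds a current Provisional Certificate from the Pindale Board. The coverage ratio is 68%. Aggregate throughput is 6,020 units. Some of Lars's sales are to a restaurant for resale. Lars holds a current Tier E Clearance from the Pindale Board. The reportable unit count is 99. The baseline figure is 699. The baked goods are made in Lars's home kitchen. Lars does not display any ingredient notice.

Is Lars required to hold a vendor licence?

Exception (a) does not apply: no ingredient notice is displayed.
Exception (b): items are individually labelled; a current Category 3 Exemption Letter is held; the qualifying period is 5 days, less than the 10 days limit — every condition holds. However, paragraphs (f)–(l) must be considered: (f) operates against (b): a current Tier E Clearance is held. (g) would limit (f) — some sales are to a restaurant for resale — but (h) sets (g) aside: (h) operates — the reportable unit count is 99, meeting the 85 threshold. (i) is triggered (the baked goods contain meat), but is displaced by (j): (j) operates against (i): a current Provisional Approval is held. (k) would limit (j) — the coverage ratio is 68%, meeting the 64% threshold — but (l) sets (k) aside: (l) operates against (k): a current Provisional Certificate is held. Exception (b) does not apply.
Exception (c) does not apply: aggregate throughput is 6,020 units, short of 7,760 units.
Exception (d) does not apply: the seller operates through a limited company.
Exception (e) is satisfied on its face — a current General Certificate is held; a current Class 2 Clearance is held; the number of selling days per month is 3, under the 4 limit. Turning to paragraphs (o)–(p): (o) operates against (e): the registered capacity is 260 units, below the 270 units limit. (p) does not operate here (there is no Tier 6 Notice in force), so (o) stands. Exception (e) does not apply.
None of the exceptions is available; § 50 applies in full.

Yes — Lars must hold a vendor licence.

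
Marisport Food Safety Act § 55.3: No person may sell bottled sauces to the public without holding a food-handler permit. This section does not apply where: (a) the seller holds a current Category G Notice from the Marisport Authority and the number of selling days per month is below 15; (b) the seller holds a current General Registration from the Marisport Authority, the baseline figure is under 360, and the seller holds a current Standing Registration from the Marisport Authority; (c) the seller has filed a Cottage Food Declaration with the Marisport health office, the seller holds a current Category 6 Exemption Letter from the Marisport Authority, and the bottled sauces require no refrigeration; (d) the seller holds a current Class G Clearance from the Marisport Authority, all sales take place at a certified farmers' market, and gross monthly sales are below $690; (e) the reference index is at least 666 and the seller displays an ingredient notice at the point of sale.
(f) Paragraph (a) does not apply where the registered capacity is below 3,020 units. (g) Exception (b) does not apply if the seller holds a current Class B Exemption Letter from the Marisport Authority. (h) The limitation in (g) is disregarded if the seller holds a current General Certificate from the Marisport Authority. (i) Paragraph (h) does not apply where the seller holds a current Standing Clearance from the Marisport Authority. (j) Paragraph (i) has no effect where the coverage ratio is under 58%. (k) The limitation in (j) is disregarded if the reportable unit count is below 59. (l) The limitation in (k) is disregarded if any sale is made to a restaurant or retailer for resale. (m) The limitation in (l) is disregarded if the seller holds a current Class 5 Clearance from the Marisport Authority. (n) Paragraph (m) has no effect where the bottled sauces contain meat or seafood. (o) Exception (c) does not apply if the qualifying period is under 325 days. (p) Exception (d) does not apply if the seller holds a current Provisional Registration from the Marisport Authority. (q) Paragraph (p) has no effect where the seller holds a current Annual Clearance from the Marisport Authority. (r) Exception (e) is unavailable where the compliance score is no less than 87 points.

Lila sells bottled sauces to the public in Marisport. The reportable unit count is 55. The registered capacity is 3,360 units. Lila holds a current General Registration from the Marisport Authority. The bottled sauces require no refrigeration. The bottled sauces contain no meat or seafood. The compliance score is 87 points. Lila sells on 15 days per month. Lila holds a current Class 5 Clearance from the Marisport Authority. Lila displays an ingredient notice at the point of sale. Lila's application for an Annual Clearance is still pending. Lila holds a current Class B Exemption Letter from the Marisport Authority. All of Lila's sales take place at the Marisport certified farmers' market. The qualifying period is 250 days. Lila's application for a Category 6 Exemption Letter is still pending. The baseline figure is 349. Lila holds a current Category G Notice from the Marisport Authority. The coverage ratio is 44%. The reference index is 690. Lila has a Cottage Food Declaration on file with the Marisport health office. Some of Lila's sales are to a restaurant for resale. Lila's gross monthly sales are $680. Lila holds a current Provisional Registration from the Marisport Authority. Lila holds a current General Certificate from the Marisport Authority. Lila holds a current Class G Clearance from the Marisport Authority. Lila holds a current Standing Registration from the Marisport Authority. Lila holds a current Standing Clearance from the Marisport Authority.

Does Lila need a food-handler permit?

Exception (a) fails — the number of selling days per month is 15, not below 15.
Exception (b)'s conditions are all satisfied: a current General Registration is held; the baseline figure is 349, under the 360 limit; a current Standing Registration is held. Turning to paragraphs (g)–(n): (g) operates against (b): a current Class B Exemption Letter is held. (h) would limit (g) — a current General Certificate is held — but (i) sets (h) aside: (i) is engaged — a current Standing Clearance is held. (j) would limit (i) — the coverage ratio is 44%, under the 58% limit — but (k) sets (j) aside: (k) operates against (j): the reportable unit count is 55, below the 59 limit. (l) is triggered (some sales are to a restaurant for resale), but yields to (m): (m) operates against (l): a current Class 5 Clearance is held. (n), which would lift (m), is not triggered — the bottled sauces contain no meat or seafood. Exception (b) does not apply.
Exception (c) does not apply: there is no Category 6 Exemption Letter in force.
All of (d)'s requirements are met (a current Class G Clearance is held; all sales are at a certified farmers' market; gross monthly sales are $680, below the $690 limit). However, paragraphs (p)–(q) must be considered: (p) is triggered — a current Provisional Registration is held. (q) does not operate here (no current Annual Clearance is held), so (p) stands. So (d) is unavailable.
Exception (e): the reference index is 690, meeting the 666 threshold; an ingredient notice is displayed — every condition holds. But applying paragraph (r): (r) operates — the compliance score is 87 points, meeting the 87 points threshold. So (e) is unavailable.
None of the exceptions is available; § 55.3 applies in full.

Yes — Lila must hold a food-handler permit.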